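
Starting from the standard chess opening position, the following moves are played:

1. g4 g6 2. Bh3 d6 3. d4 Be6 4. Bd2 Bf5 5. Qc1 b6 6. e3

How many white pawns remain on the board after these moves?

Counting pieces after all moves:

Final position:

  a b c d e f g h
  ─────────────────
8│♜ ♞ · ♛ ♚ ♝ ♞ ♜│8
7│♟ · ♟ · ♟ ♟ · ♟│7
6│· ♟ · ♟ · · ♟ ·│6
5│· · · · · ♝ · ·│5
4│· · · ♙ · · ♙ ·│4
3│· · · · ♙ · · ♗│3
2│♙ ♙ ♙ ♗ · ♙ · ♙│2
1│♖ ♘ ♕ · ♔ · ♘ ♖│1
  ─────────────────
  a b c d e f g h


8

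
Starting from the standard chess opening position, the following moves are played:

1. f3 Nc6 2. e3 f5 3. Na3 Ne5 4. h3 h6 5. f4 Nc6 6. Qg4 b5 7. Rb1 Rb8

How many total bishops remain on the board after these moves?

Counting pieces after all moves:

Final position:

  a b c d e f g h
  ─────────────────
8│· ♜ ♝ ♛ ♚ ♝ ♞ ♜│8
7│♟ · ♟ ♟ ♟ · ♟ ·│7
6│· · ♞ · · · · ♟│6
5│· ♟ · · · ♟ · ·│5
4│· · · · · ♙ ♕ ·│4
3│♘ · · · ♙ · · ♙│3
2│♙ ♙ ♙ ♙ · · ♙ ·│2
1│· ♖ ♗ · ♔ ♗ ♘ ♖│1
  ─────────────────
  a b c d e f g h


4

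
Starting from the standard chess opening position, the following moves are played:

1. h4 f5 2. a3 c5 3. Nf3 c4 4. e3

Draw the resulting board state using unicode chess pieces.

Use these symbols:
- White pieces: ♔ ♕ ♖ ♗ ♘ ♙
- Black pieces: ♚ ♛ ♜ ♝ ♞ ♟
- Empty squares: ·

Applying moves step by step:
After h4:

♜ ♞ ♝ ♛ ♚ ♝ ♞ ♜
♟ ♟ ♟ ♟ ♟ ♟ ♟ ♟
· · · · · · · ·
· · · · · · · ·
· · · · · · · ♙
· · · · · · · ·
♙ ♙ ♙ ♙ ♙ ♙ ♙ ·
♖ ♘ ♗ ♕ ♔ ♗ ♘ ♖


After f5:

♜ ♞ ♝ ♛ ♚ ♝ ♞ ♜
♟ ♟ ♟ ♟ ♟ · ♟ ♟
· · · · · · · ·
· · · · · ♟ · ·
· · · · · · · ♙
· · · · · · · ·
♙ ♙ ♙ ♙ ♙ ♙ ♙ ·
♖ ♘ ♗ ♕ ♔ ♗ ♘ ♖


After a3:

♜ ♞ ♝ ♛ ♚ ♝ ♞ ♜
♟ ♟ ♟ ♟ ♟ · ♟ ♟
· · · · · · · ·
· · · · · ♟ · ·
· · · · · · · ♙
♙ · · · · · · ·
· ♙ ♙ ♙ ♙ ♙ ♙ ·
♖ ♘ ♗ ♕ ♔ ♗ ♘ ♖


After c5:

♜ ♞ ♝ ♛ ♚ ♝ ♞ ♜
♟ ♟ · ♟ ♟ · ♟ ♟
· · · · · · · ·
· · ♟ · · ♟ · ·
· · · · · · · ♙
♙ · · · · · · ·
· ♙ ♙ ♙ ♙ ♙ ♙ ·
♖ ♘ ♗ ♕ ♔ ♗ ♘ ♖


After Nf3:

♜ ♞ ♝ ♛ ♚ ♝ ♞ ♜
♟ ♟ · ♟ ♟ · ♟ ♟
· · · · · · · ·
· · ♟ · · ♟ · ·
· · · · · · · ♙
♙ · · · · ♘ · ·
· ♙ ♙ ♙ ♙ ♙ ♙ ·
♖ ♘ ♗ ♕ ♔ ♗ · ♖


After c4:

♜ ♞ ♝ ♛ ♚ ♝ ♞ ♜
♟ ♟ · ♟ ♟ · ♟ ♟
· · · · · · · ·
· · · · · ♟ · ·
· · ♟ · · · · ♙
♙ · · · · ♘ · ·
· ♙ ♙ ♙ ♙ ♙ ♙ ·
♖ ♘ ♗ ♕ ♔ ♗ · ♖


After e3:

♜ ♞ ♝ ♛ ♚ ♝ ♞ ♜
♟ ♟ · ♟ ♟ · ♟ ♟
· · · · · · · ·
· · · · · ♟ · ·
· · ♟ · · · · ♙
♙ · · · ♙ ♘ · ·
· ♙ ♙ ♙ · ♙ ♙ ·
♖ ♘ ♗ ♕ ♔ ♗ · ♖



  a b c d e f g h
  ─────────────────
8│♜ ♞ ♝ ♛ ♚ ♝ ♞ ♜│8
7│♟ ♟ · ♟ ♟ · ♟ ♟│7
6│· · · · · · · ·│6
5│· · · · · ♟ · ·│5
4│· · ♟ · · · · ♙│4
3│♙ · · · ♙ ♘ · ·│3
2│· ♙ ♙ ♙ · ♙ ♙ ·│2
1│♖ ♘ ♗ ♕ ♔ ♗ · ♖│1
  ─────────────────
  a b c d e f g h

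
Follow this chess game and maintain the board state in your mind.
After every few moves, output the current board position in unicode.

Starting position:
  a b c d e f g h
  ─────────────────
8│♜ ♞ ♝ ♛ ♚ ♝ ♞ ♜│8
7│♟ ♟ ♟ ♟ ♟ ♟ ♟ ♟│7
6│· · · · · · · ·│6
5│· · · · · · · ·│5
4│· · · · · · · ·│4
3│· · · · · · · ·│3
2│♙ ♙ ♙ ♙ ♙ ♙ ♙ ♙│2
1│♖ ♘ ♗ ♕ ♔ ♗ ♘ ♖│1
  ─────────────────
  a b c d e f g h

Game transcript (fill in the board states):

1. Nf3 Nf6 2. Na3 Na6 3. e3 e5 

  a b c d e f g h
  ─────────────────
8│♜ · ♝ ♛ ♚ ♝ · ♜│8
7│♟ ♟ ♟ ♟ · ♟ ♟ ♟│7
6│♞ · · · · ♞ · ·│6
5│· · · · ♟ · · ·│5
4│· · · · · · · ·│4
3│♘ · · · ♙ ♘ · ·│3
2│♙ ♙ ♙ ♙ · ♙ ♙ ♙│2
1│♖ · ♗ ♕ ♔ ♗ · ♖│1
  ─────────────────
  a b c d e f g h

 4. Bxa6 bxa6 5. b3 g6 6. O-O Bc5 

  a b c d e f g h
  ─────────────────
8│♜ · ♝ ♛ ♚ · · ♜│8
7│♟ · ♟ ♟ · ♟ · ♟│7
6│♟ · · · · ♞ ♟ ·│6
5│· · ♝ · ♟ · · ·│5
4│· · · · · · · ·│4
3│♘ ♙ · · ♙ ♘ · ·│3
2│♙ · ♙ ♙ · ♙ ♙ ♙│2
1│♖ · ♗ ♕ · ♖ ♔ ·│1
  ─────────────────
  a b c d e f g h

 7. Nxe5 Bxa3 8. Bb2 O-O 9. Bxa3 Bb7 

  a b c d e f g h
  ─────────────────
8│♜ · · ♛ · ♜ ♚ ·│8
7│♟ ♝ ♟ ♟ · ♟ · ♟│7
6│♟ · · · · ♞ ♟ ·│6
5│· · · · ♘ · · ·│5
4│· · · · · · · ·│4
3│♗ ♙ · · ♙ · · ·│3
2│♙ · ♙ ♙ · ♙ ♙ ♙│2
1│♖ · · ♕ · ♖ ♔ ·│1
  ─────────────────
  a b c d e f g h

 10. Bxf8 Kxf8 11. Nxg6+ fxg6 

  a b c d e f g h
  ─────────────────
8│♜ · · ♛ · ♚ · ·│8
7│♟ ♝ ♟ ♟ · · · ♟│7
6│♟ · · · · ♞ ♟ ·│6
5│· · · · · · · ·│5
4│· · · · · · · ·│4
3│· ♙ · · ♙ · · ·│3
2│♙ · ♙ ♙ · ♙ ♙ ♙│2
1│♖ · · ♕ · ♖ ♔ ·│1
  ─────────────────
  a b c d e f g h


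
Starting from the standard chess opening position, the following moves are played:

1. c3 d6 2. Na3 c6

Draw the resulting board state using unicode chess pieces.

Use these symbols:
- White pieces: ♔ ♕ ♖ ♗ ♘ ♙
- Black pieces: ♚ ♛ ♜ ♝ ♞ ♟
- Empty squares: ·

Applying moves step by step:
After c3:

♜ ♞ ♝ ♛ ♚ ♝ ♞ ♜
♟ ♟ ♟ ♟ ♟ ♟ ♟ ♟
· · · · · · · ·
· · · · · · · ·
· · · · · · · ·
· · ♙ · · · · ·
♙ ♙ · ♙ ♙ ♙ ♙ ♙
♖ ♘ ♗ ♕ ♔ ♗ ♘ ♖


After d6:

♜ ♞ ♝ ♛ ♚ ♝ ♞ ♜
♟ ♟ ♟ · ♟ ♟ ♟ ♟
· · · ♟ · · · ·
· · · · · · · ·
· · · · · · · ·
· · ♙ · · · · ·
♙ ♙ · ♙ ♙ ♙ ♙ ♙
♖ ♘ ♗ ♕ ♔ ♗ ♘ ♖


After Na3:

♜ ♞ ♝ ♛ ♚ ♝ ♞ ♜
♟ ♟ ♟ · ♟ ♟ ♟ ♟
· · · ♟ · · · ·
· · · · · · · ·
· · · · · · · ·
♘ · ♙ · · · · ·
♙ ♙ · ♙ ♙ ♙ ♙ ♙
♖ · ♗ ♕ ♔ ♗ ♘ ♖


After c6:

♜ ♞ ♝ ♛ ♚ ♝ ♞ ♜
♟ ♟ · · ♟ ♟ ♟ ♟
· · ♟ ♟ · · · ·
· · · · · · · ·
· · · · · · · ·
♘ · ♙ · · · · ·
♙ ♙ · ♙ ♙ ♙ ♙ ♙
♖ · ♗ ♕ ♔ ♗ ♘ ♖



  a b c d e f g h
  ─────────────────
8│♜ ♞ ♝ ♛ ♚ ♝ ♞ ♜│8
7│♟ ♟ · · ♟ ♟ ♟ ♟│7
6│· · ♟ ♟ · · · ·│6
5│· · · · · · · ·│5
4│· · · · · · · ·│4
3│♘ · ♙ · · · · ·│3
2│♙ ♙ · ♙ ♙ ♙ ♙ ♙│2
1│♖ · ♗ ♕ ♔ ♗ ♘ ♖│1
  ─────────────────
  a b c d e f g h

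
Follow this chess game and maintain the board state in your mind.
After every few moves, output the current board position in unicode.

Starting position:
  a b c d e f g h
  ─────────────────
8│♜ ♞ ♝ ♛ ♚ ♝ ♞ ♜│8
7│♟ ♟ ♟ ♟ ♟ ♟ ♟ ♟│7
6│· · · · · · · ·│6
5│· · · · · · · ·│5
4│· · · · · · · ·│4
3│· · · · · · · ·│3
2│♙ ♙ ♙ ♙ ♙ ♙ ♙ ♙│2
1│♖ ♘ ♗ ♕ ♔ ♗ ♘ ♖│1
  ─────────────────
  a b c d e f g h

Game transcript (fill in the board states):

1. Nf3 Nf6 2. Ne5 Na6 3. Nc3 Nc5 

  a b c d e f g h
  ─────────────────
8│♜ · ♝ ♛ ♚ ♝ · ♜│8
7│♟ ♟ ♟ ♟ ♟ ♟ ♟ ♟│7
6│· · · · · ♞ · ·│6
5│· · ♞ · ♘ · · ·│5
4│· · · · · · · ·│4
3│· · ♘ · · · · ·│3
2│♙ ♙ ♙ ♙ ♙ ♙ ♙ ♙│2
1│♖ · ♗ ♕ ♔ ♗ · ♖│1
  ─────────────────
  a b c d e f g h

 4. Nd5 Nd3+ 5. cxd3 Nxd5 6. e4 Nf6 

  a b c d e f g h
  ─────────────────
8│♜ · ♝ ♛ ♚ ♝ · ♜│8
7│♟ ♟ ♟ ♟ ♟ ♟ ♟ ♟│7
6│· · · · · ♞ · ·│6
5│· · · · ♘ · · ·│5
4│· · · · ♙ · · ·│4
3│· · · ♙ · · · ·│3
2│♙ ♙ · ♙ · ♙ ♙ ♙│2
1│♖ · ♗ ♕ ♔ ♗ · ♖│1
  ─────────────────
  a b c d e f g h

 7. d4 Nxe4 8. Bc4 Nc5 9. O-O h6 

  a b c d e f g h
  ─────────────────
8│♜ · ♝ ♛ ♚ ♝ · ♜│8
7│♟ ♟ ♟ ♟ ♟ ♟ ♟ ·│7
6│· · · · · · · ♟│6
5│· · ♞ · ♘ · · ·│5
4│· · ♗ ♙ · · · ·│4
3│· · · · · · · ·│3
2│♙ ♙ · ♙ · ♙ ♙ ♙│2
1│♖ · ♗ ♕ · ♖ ♔ ·│1
  ─────────────────
  a b c d e f g h

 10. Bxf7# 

  a b c d e f g h
  ─────────────────
8│♜ · ♝ ♛ ♚ ♝ · ♜│8
7│♟ ♟ ♟ ♟ ♟ ♗ ♟ ·│7
6│· · · · · · · ♟│6
5│· · ♞ · ♘ · · ·│5
4│· · · ♙ · · · ·│4
3│· · · · · · · ·│3
2│♙ ♙ · ♙ · ♙ ♙ ♙│2
1│♖ · ♗ ♕ · ♖ ♔ ·│1
  ─────────────────
  a b c d e f g h


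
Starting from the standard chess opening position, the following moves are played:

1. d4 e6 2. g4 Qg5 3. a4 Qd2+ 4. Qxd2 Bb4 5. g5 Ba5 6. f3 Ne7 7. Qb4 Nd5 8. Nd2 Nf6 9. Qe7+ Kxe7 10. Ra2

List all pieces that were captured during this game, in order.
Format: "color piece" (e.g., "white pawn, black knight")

Tracking captures:
  Qxd2: captured black queen
  Kxe7: captured white queen

black queen, white queen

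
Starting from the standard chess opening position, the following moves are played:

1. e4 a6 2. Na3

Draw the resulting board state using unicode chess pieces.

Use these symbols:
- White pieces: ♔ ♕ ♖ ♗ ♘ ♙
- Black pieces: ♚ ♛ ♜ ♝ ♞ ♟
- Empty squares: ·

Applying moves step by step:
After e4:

♜ ♞ ♝ ♛ ♚ ♝ ♞ ♜
♟ ♟ ♟ ♟ ♟ ♟ ♟ ♟
· · · · · · · ·
· · · · · · · ·
· · · · ♙ · · ·
· · · · · · · ·
♙ ♙ ♙ ♙ · ♙ ♙ ♙
♖ ♘ ♗ ♕ ♔ ♗ ♘ ♖


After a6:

♜ ♞ ♝ ♛ ♚ ♝ ♞ ♜
· ♟ ♟ ♟ ♟ ♟ ♟ ♟
♟ · · · · · · ·
· · · · · · · ·
· · · · ♙ · · ·
· · · · · · · ·
♙ ♙ ♙ ♙ · ♙ ♙ ♙
♖ ♘ ♗ ♕ ♔ ♗ ♘ ♖


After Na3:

♜ ♞ ♝ ♛ ♚ ♝ ♞ ♜
· ♟ ♟ ♟ ♟ ♟ ♟ ♟
♟ · · · · · · ·
· · · · · · · ·
· · · · ♙ · · ·
♘ · · · · · · ·
♙ ♙ ♙ ♙ · ♙ ♙ ♙
♖ · ♗ ♕ ♔ ♗ ♘ ♖



  a b c d e f g h
  ─────────────────
8│♜ ♞ ♝ ♛ ♚ ♝ ♞ ♜│8
7│· ♟ ♟ ♟ ♟ ♟ ♟ ♟│7
6│♟ · · · · · · ·│6
5│· · · · · · · ·│5
4│· · · · ♙ · · ·│4
3│♘ · · · · · · ·│3
2│♙ ♙ ♙ ♙ · ♙ ♙ ♙│2
1│♖ · ♗ ♕ ♔ ♗ ♘ ♖│1
  ─────────────────
  a b c d e f g h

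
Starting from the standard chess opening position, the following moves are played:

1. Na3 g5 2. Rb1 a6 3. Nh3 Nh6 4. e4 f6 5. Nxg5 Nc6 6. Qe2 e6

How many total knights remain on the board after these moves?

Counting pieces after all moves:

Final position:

  a b c d e f g h
  ─────────────────
8│♜ · ♝ ♛ ♚ ♝ · ♜│8
7│· ♟ ♟ ♟ · · · ♟│7
6│♟ · ♞ · ♟ ♟ · ♞│6
5│· · · · · · ♘ ·│5
4│· · · · ♙ · · ·│4
3│♘ · · · · · · ·│3
2│♙ ♙ ♙ ♙ ♕ ♙ ♙ ♙│2
1│· ♖ ♗ · ♔ ♗ · ♖│1
  ─────────────────
  a b c d e f g h


4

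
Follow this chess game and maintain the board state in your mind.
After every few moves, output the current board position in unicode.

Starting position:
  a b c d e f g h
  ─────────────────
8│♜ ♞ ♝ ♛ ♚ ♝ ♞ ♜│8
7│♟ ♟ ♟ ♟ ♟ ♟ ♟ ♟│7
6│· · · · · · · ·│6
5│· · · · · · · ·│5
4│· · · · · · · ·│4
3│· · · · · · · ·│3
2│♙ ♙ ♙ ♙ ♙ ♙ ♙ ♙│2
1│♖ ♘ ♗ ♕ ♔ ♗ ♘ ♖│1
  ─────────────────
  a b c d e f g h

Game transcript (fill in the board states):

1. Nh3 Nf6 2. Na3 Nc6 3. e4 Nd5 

  a b c d e f g h
  ─────────────────
8│♜ · ♝ ♛ ♚ ♝ · ♜│8
7│♟ ♟ ♟ ♟ ♟ ♟ ♟ ♟│7
6│· · ♞ · · · · ·│6
5│· · · ♞ · · · ·│5
4│· · · · ♙ · · ·│4
3│♘ · · · · · · ♘│3
2│♙ ♙ ♙ ♙ · ♙ ♙ ♙│2
1│♖ · ♗ ♕ ♔ ♗ · ♖│1
  ─────────────────
  a b c d e f g h

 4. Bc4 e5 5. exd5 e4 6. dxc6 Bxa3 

  a b c d e f g h
  ─────────────────
8│♜ · ♝ ♛ ♚ · · ♜│8
7│♟ ♟ ♟ ♟ · ♟ ♟ ♟│7
6│· · ♙ · · · · ·│6
5│· · · · · · · ·│5
4│· · ♗ · ♟ · · ·│4
3│♝ · · · · · · ♘│3
2│♙ ♙ ♙ ♙ · ♙ ♙ ♙│2
1│♖ · ♗ ♕ ♔ · · ♖│1
  ─────────────────
  a b c d e f g h

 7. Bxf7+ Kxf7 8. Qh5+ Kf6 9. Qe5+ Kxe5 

  a b c d e f g h
  ─────────────────
8│♜ · ♝ ♛ · · · ♜│8
7│♟ ♟ ♟ ♟ · · ♟ ♟│7
6│· · ♙ · · · · ·│6
5│· · · · ♚ · · ·│5
4│· · · · ♟ · · ·│4
3│♝ · · · · · · ♘│3
2│♙ ♙ ♙ ♙ · ♙ ♙ ♙│2
1│♖ · ♗ · ♔ · · ♖│1
  ─────────────────
  a b c d e f g h

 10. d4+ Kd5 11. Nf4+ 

  a b c d e f g h
  ─────────────────
8│♜ · ♝ ♛ · · · ♜│8
7│♟ ♟ ♟ ♟ · · ♟ ♟│7
6│· · ♙ · · · · ·│6
5│· · · ♚ · · · ·│5
4│· · · ♙ ♟ ♘ · ·│4
3│♝ · · · · · · ·│3
2│♙ ♙ ♙ · · ♙ ♙ ♙│2
1│♖ · ♗ · ♔ · · ♖│1
  ─────────────────
  a b c d e f g h


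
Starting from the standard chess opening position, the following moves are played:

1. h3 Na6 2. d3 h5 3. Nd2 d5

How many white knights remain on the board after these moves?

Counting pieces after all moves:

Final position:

  a b c d e f g h
  ─────────────────
8│♜ · ♝ ♛ ♚ ♝ ♞ ♜│8
7│♟ ♟ ♟ · ♟ ♟ ♟ ·│7
6│♞ · · · · · · ·│6
5│· · · ♟ · · · ♟│5
4│· · · · · · · ·│4
3│· · · ♙ · · · ♙│3
2│♙ ♙ ♙ ♘ ♙ ♙ ♙ ·│2
1│♖ · ♗ ♕ ♔ ♗ ♘ ♖│1
  ─────────────────
  a b c d e f g h


2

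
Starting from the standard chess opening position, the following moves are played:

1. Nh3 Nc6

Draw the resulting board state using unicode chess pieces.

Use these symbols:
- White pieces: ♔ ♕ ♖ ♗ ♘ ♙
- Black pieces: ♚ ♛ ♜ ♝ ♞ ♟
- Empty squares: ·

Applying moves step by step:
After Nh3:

♜ ♞ ♝ ♛ ♚ ♝ ♞ ♜
♟ ♟ ♟ ♟ ♟ ♟ ♟ ♟
· · · · · · · ·
· · · · · · · ·
· · · · · · · ·
· · · · · · · ♘
♙ ♙ ♙ ♙ ♙ ♙ ♙ ♙
♖ ♘ ♗ ♕ ♔ ♗ · ♖


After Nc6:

♜ · ♝ ♛ ♚ ♝ ♞ ♜
♟ ♟ ♟ ♟ ♟ ♟ ♟ ♟
· · ♞ · · · · ·
· · · · · · · ·
· · · · · · · ·
· · · · · · · ♘
♙ ♙ ♙ ♙ ♙ ♙ ♙ ♙
♖ ♘ ♗ ♕ ♔ ♗ · ♖



  a b c d e f g h
  ─────────────────
8│♜ · ♝ ♛ ♚ ♝ ♞ ♜│8
7│♟ ♟ ♟ ♟ ♟ ♟ ♟ ♟│7
6│· · ♞ · · · · ·│6
5│· · · · · · · ·│5
4│· · · · · · · ·│4
3│· · · · · · · ♘│3
2│♙ ♙ ♙ ♙ ♙ ♙ ♙ ♙│2
1│♖ ♘ ♗ ♕ ♔ ♗ · ♖│1
  ─────────────────
  a b c d e f g h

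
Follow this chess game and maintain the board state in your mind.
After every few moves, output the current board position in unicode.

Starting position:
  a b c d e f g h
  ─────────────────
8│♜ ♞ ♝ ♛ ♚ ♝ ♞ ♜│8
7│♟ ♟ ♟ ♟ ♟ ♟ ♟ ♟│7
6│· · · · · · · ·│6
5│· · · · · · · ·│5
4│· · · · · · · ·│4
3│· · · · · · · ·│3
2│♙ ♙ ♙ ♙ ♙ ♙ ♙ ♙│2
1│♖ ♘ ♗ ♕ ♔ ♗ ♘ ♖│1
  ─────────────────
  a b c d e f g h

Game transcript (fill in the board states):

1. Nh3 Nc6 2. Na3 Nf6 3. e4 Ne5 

  a b c d e f g h
  ─────────────────
8│♜ · ♝ ♛ ♚ ♝ · ♜│8
7│♟ ♟ ♟ ♟ ♟ ♟ ♟ ♟│7
6│· · · · · ♞ · ·│6
5│· · · · ♞ · · ·│5
4│· · · · ♙ · · ·│4
3│♘ · · · · · · ♘│3
2│♙ ♙ ♙ ♙ · ♙ ♙ ♙│2
1│♖ · ♗ ♕ ♔ ♗ · ♖│1
  ─────────────────
  a b c d e f g h

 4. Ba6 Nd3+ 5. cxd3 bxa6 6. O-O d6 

  a b c d e f g h
  ─────────────────
8│♜ · ♝ ♛ ♚ ♝ · ♜│8
7│♟ · ♟ · ♟ ♟ ♟ ♟│7
6│♟ · · ♟ · ♞ · ·│6
5│· · · · · · · ·│5
4│· · · · ♙ · · ·│4
3│♘ · · ♙ · · · ♘│3
2│♙ ♙ · ♙ · ♙ ♙ ♙│2
1│♖ · ♗ ♕ · ♖ ♔ ·│1
  ─────────────────
  a b c d e f g h

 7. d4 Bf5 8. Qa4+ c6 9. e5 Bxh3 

  a b c d e f g h
  ─────────────────
8│♜ · · ♛ ♚ ♝ · ♜│8
7│♟ · · · ♟ ♟ ♟ ♟│7
6│♟ · ♟ ♟ · ♞ · ·│6
5│· · · · ♙ · · ·│5
4│♕ · · ♙ · · · ·│4
3│♘ · · · · · · ♝│3
2│♙ ♙ · ♙ · ♙ ♙ ♙│2
1│♖ · ♗ · · ♖ ♔ ·│1
  ─────────────────
  a b c d e f g h

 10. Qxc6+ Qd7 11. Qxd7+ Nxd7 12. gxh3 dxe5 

  a b c d e f g h
  ─────────────────
8│♜ · · · ♚ ♝ · ♜│8
7│♟ · · ♞ ♟ ♟ ♟ ♟│7
6│♟ · · · · · · ·│6
5│· · · · ♟ · · ·│5
4│· · · ♙ · · · ·│4
3│♘ · · · · · · ♙│3
2│♙ ♙ · ♙ · ♙ · ♙│2
1│♖ · ♗ · · ♖ ♔ ·│1
  ─────────────────
  a b c d e f g h



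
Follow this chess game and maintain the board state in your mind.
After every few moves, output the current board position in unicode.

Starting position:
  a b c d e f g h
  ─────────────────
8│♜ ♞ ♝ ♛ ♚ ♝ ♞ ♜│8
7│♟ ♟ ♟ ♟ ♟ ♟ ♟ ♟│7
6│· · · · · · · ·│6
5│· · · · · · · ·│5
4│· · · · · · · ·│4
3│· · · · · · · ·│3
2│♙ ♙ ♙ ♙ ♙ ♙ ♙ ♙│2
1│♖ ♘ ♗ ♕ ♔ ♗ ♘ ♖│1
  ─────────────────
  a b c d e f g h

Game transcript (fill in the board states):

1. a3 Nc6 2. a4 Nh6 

  a b c d e f g h
  ─────────────────
8│♜ · ♝ ♛ ♚ ♝ · ♜│8
7│♟ ♟ ♟ ♟ ♟ ♟ ♟ ♟│7
6│· · ♞ · · · · ♞│6
5│· · · · · · · ·│5
4│♙ · · · · · · ·│4
3│· · · · · · · ·│3
2│· ♙ ♙ ♙ ♙ ♙ ♙ ♙│2
1│♖ ♘ ♗ ♕ ♔ ♗ ♘ ♖│1
  ─────────────────
  a b c d e f g h

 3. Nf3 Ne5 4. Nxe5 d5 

  a b c d e f g h
  ─────────────────
8│♜ · ♝ ♛ ♚ ♝ · ♜│8
7│♟ ♟ ♟ · ♟ ♟ ♟ ♟│7
6│· · · · · · · ♞│6
5│· · · ♟ ♘ · · ·│5
4│♙ · · · · · · ·│4
3│· · · · · · · ·│3
2│· ♙ ♙ ♙ ♙ ♙ ♙ ♙│2
1│♖ ♘ ♗ ♕ ♔ ♗ · ♖│1
  ─────────────────
  a b c d e f g h

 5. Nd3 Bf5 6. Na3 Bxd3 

  a b c d e f g h
  ─────────────────
8│♜ · · ♛ ♚ ♝ · ♜│8
7│♟ ♟ ♟ · ♟ ♟ ♟ ♟│7
6│· · · · · · · ♞│6
5│· · · ♟ · · · ·│5
4│♙ · · · · · · ·│4
3│♘ · · ♝ · · · ·│3
2│· ♙ ♙ ♙ ♙ ♙ ♙ ♙│2
1│♖ · ♗ ♕ ♔ ♗ · ♖│1
  ─────────────────
  a b c d e f g h

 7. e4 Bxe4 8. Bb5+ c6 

  a b c d e f g h
  ─────────────────
8│♜ · · ♛ ♚ ♝ · ♜│8
7│♟ ♟ · · ♟ ♟ ♟ ♟│7
6│· · ♟ · · · · ♞│6
5│· ♗ · ♟ · · · ·│5
4│♙ · · · ♝ · · ·│4
3│♘ · · · · · · ·│3
2│· ♙ ♙ ♙ · ♙ ♙ ♙│2
1│♖ · ♗ ♕ ♔ · · ♖│1
  ─────────────────
  a b c d e f g h



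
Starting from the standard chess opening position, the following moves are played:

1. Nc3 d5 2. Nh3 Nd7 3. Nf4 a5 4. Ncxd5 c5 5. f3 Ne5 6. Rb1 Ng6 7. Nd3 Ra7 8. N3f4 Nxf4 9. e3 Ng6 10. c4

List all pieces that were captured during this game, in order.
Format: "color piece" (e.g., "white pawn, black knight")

Tracking captures:
  Ncxd5: captured black pawn
  Nxf4: captured white knight

black pawn, white knight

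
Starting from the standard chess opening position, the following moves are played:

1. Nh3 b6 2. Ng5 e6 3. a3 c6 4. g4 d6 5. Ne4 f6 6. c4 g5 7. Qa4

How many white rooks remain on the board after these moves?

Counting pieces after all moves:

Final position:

  a b c d e f g h
  ─────────────────
8│♜ ♞ ♝ ♛ ♚ ♝ ♞ ♜│8
7│♟ · · · · · · ♟│7
6│· ♟ ♟ ♟ ♟ ♟ · ·│6
5│· · · · · · ♟ ·│5
4│♕ · ♙ · ♘ · ♙ ·│4
3│♙ · · · · · · ·│3
2│· ♙ · ♙ ♙ ♙ · ♙│2
1│♖ ♘ ♗ · ♔ ♗ · ♖│1
  ─────────────────
  a b c d e f g h


2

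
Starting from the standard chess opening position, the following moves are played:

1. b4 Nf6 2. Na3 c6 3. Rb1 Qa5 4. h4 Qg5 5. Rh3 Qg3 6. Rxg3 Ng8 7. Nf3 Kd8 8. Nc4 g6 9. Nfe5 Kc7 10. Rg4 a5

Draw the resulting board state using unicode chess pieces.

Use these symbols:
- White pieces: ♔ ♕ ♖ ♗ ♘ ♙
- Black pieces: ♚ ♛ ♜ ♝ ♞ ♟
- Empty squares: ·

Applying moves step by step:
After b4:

♜ ♞ ♝ ♛ ♚ ♝ ♞ ♜
♟ ♟ ♟ ♟ ♟ ♟ ♟ ♟
· · · · · · · ·
· · · · · · · ·
· ♙ · · · · · ·
· · · · · · · ·
♙ · ♙ ♙ ♙ ♙ ♙ ♙
♖ ♘ ♗ ♕ ♔ ♗ ♘ ♖


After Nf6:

♜ ♞ ♝ ♛ ♚ ♝ · ♜
♟ ♟ ♟ ♟ ♟ ♟ ♟ ♟
· · · · · ♞ · ·
· · · · · · · ·
· ♙ · · · · · ·
· · · · · · · ·
♙ · ♙ ♙ ♙ ♙ ♙ ♙
♖ ♘ ♗ ♕ ♔ ♗ ♘ ♖


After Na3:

♜ ♞ ♝ ♛ ♚ ♝ · ♜
♟ ♟ ♟ ♟ ♟ ♟ ♟ ♟
· · · · · ♞ · ·
· · · · · · · ·
· ♙ · · · · · ·
♘ · · · · · · ·
♙ · ♙ ♙ ♙ ♙ ♙ ♙
♖ · ♗ ♕ ♔ ♗ ♘ ♖


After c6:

♜ ♞ ♝ ♛ ♚ ♝ · ♜
♟ ♟ · ♟ ♟ ♟ ♟ ♟
· · ♟ · · ♞ · ·
· · · · · · · ·
· ♙ · · · · · ·
♘ · · · · · · ·
♙ · ♙ ♙ ♙ ♙ ♙ ♙
♖ · ♗ ♕ ♔ ♗ ♘ ♖


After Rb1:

♜ ♞ ♝ ♛ ♚ ♝ · ♜
♟ ♟ · ♟ ♟ ♟ ♟ ♟
· · ♟ · · ♞ · ·
· · · · · · · ·
· ♙ · · · · · ·
♘ · · · · · · ·
♙ · ♙ ♙ ♙ ♙ ♙ ♙
· ♖ ♗ ♕ ♔ ♗ ♘ ♖


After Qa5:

♜ ♞ ♝ · ♚ ♝ · ♜
♟ ♟ · ♟ ♟ ♟ ♟ ♟
· · ♟ · · ♞ · ·
♛ · · · · · · ·
· ♙ · · · · · ·
♘ · · · · · · ·
♙ · ♙ ♙ ♙ ♙ ♙ ♙
· ♖ ♗ ♕ ♔ ♗ ♘ ♖


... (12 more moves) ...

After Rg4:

♜ ♞ ♝ · · ♝ ♞ ♜
♟ ♟ ♚ ♟ ♟ ♟ · ♟
· · ♟ · · · ♟ ·
· · · · ♘ · · ·
· ♙ ♘ · · · ♖ ♙
· · · · · · · ·
♙ · ♙ ♙ ♙ ♙ ♙ ·
· ♖ ♗ ♕ ♔ ♗ · ·


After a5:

♜ ♞ ♝ · · ♝ ♞ ♜
· ♟ ♚ ♟ ♟ ♟ · ♟
· · ♟ · · · ♟ ·
♟ · · · ♘ · · ·
· ♙ ♘ · · · ♖ ♙
· · · · · · · ·
♙ · ♙ ♙ ♙ ♙ ♙ ·
· ♖ ♗ ♕ ♔ ♗ · ·



  a b c d e f g h
  ─────────────────
8│♜ ♞ ♝ · · ♝ ♞ ♜│8
7│· ♟ ♚ ♟ ♟ ♟ · ♟│7
6│· · ♟ · · · ♟ ·│6
5│♟ · · · ♘ · · ·│5
4│· ♙ ♘ · · · ♖ ♙│4
3│· · · · · · · ·│3
2│♙ · ♙ ♙ ♙ ♙ ♙ ·│2
1│· ♖ ♗ ♕ ♔ ♗ · ·│1
  ─────────────────
  a b c d e f g h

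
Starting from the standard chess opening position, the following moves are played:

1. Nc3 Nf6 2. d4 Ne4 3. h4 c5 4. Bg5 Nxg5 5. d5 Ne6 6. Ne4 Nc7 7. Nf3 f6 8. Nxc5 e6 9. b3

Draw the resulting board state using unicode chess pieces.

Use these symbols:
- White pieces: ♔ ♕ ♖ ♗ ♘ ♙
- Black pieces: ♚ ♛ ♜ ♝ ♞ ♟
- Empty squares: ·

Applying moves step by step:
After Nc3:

♜ ♞ ♝ ♛ ♚ ♝ ♞ ♜
♟ ♟ ♟ ♟ ♟ ♟ ♟ ♟
· · · · · · · ·
· · · · · · · ·
· · · · · · · ·
· · ♘ · · · · ·
♙ ♙ ♙ ♙ ♙ ♙ ♙ ♙
♖ · ♗ ♕ ♔ ♗ ♘ ♖


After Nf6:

♜ ♞ ♝ ♛ ♚ ♝ · ♜
♟ ♟ ♟ ♟ ♟ ♟ ♟ ♟
· · · · · ♞ · ·
· · · · · · · ·
· · · · · · · ·
· · ♘ · · · · ·
♙ ♙ ♙ ♙ ♙ ♙ ♙ ♙
♖ · ♗ ♕ ♔ ♗ ♘ ♖


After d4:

♜ ♞ ♝ ♛ ♚ ♝ · ♜
♟ ♟ ♟ ♟ ♟ ♟ ♟ ♟
· · · · · ♞ · ·
· · · · · · · ·
· · · ♙ · · · ·
· · ♘ · · · · ·
♙ ♙ ♙ · ♙ ♙ ♙ ♙
♖ · ♗ ♕ ♔ ♗ ♘ ♖


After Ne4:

♜ ♞ ♝ ♛ ♚ ♝ · ♜
♟ ♟ ♟ ♟ ♟ ♟ ♟ ♟
· · · · · · · ·
· · · · · · · ·
· · · ♙ ♞ · · ·
· · ♘ · · · · ·
♙ ♙ ♙ · ♙ ♙ ♙ ♙
♖ · ♗ ♕ ♔ ♗ ♘ ♖


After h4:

♜ ♞ ♝ ♛ ♚ ♝ · ♜
♟ ♟ ♟ ♟ ♟ ♟ ♟ ♟
· · · · · · · ·
· · · · · · · ·
· · · ♙ ♞ · · ♙
· · ♘ · · · · ·
♙ ♙ ♙ · ♙ ♙ ♙ ·
♖ · ♗ ♕ ♔ ♗ ♘ ♖


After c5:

♜ ♞ ♝ ♛ ♚ ♝ · ♜
♟ ♟ · ♟ ♟ ♟ ♟ ♟
· · · · · · · ·
· · ♟ · · · · ·
· · · ♙ ♞ · · ♙
· · ♘ · · · · ·
♙ ♙ ♙ · ♙ ♙ ♙ ·
♖ · ♗ ♕ ♔ ♗ ♘ ♖


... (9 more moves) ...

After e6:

♜ ♞ ♝ ♛ ♚ ♝ · ♜
♟ ♟ ♞ ♟ · · ♟ ♟
· · · · ♟ ♟ · ·
· · ♘ ♙ · · · ·
· · · · · · · ♙
· · · · · ♘ · ·
♙ ♙ ♙ · ♙ ♙ ♙ ·
♖ · · ♕ ♔ ♗ · ♖


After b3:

♜ ♞ ♝ ♛ ♚ ♝ · ♜
♟ ♟ ♞ ♟ · · ♟ ♟
· · · · ♟ ♟ · ·
· · ♘ ♙ · · · ·
· · · · · · · ♙
· ♙ · · · ♘ · ·
♙ · ♙ · ♙ ♙ ♙ ·
♖ · · ♕ ♔ ♗ · ♖



  a b c d e f g h
  ─────────────────
8│♜ ♞ ♝ ♛ ♚ ♝ · ♜│8
7│♟ ♟ ♞ ♟ · · ♟ ♟│7
6│· · · · ♟ ♟ · ·│6
5│· · ♘ ♙ · · · ·│5
4│· · · · · · · ♙│4
3│· ♙ · · · ♘ · ·│3
2│♙ · ♙ · ♙ ♙ ♙ ·│2
1│♖ · · ♕ ♔ ♗ · ♖│1
  ─────────────────
  a b c d e f g h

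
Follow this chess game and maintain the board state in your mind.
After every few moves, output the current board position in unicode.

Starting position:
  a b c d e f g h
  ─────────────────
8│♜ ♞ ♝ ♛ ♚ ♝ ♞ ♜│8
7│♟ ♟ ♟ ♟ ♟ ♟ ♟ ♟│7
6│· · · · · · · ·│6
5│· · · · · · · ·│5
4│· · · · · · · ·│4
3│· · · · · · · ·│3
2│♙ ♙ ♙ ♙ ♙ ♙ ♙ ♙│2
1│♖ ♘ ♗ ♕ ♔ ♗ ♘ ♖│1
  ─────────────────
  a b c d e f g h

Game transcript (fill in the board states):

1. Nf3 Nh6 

  a b c d e f g h
  ─────────────────
8│♜ ♞ ♝ ♛ ♚ ♝ · ♜│8
7│♟ ♟ ♟ ♟ ♟ ♟ ♟ ♟│7
6│· · · · · · · ♞│6
5│· · · · · · · ·│5
4│· · · · · · · ·│4
3│· · · · · ♘ · ·│3
2│♙ ♙ ♙ ♙ ♙ ♙ ♙ ♙│2
1│♖ ♘ ♗ ♕ ♔ ♗ · ♖│1
  ─────────────────
  a b c d e f g h

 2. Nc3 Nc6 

  a b c d e f g h
  ─────────────────
8│♜ · ♝ ♛ ♚ ♝ · ♜│8
7│♟ ♟ ♟ ♟ ♟ ♟ ♟ ♟│7
6│· · ♞ · · · · ♞│6
5│· · · · · · · ·│5
4│· · · · · · · ·│4
3│· · ♘ · · ♘ · ·│3
2│♙ ♙ ♙ ♙ ♙ ♙ ♙ ♙│2
1│♖ · ♗ ♕ ♔ ♗ · ♖│1
  ─────────────────
  a b c d e f g h

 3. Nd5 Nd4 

  a b c d e f g h
  ─────────────────
8│♜ · ♝ ♛ ♚ ♝ · ♜│8
7│♟ ♟ ♟ ♟ ♟ ♟ ♟ ♟│7
6│· · · · · · · ♞│6
5│· · · ♘ · · · ·│5
4│· · · ♞ · · · ·│4
3│· · · · · ♘ · ·│3
2│♙ ♙ ♙ ♙ ♙ ♙ ♙ ♙│2
1│♖ · ♗ ♕ ♔ ♗ · ♖│1
  ─────────────────
  a b c d e f g h

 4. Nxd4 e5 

  a b c d e f g h
  ─────────────────
8│♜ · ♝ ♛ ♚ ♝ · ♜│8
7│♟ ♟ ♟ ♟ · ♟ ♟ ♟│7
6│· · · · · · · ♞│6
5│· · · ♘ ♟ · · ·│5
4│· · · ♘ · · · ·│4
3│· · · · · · · ·│3
2│♙ ♙ ♙ ♙ ♙ ♙ ♙ ♙│2
1│♖ · ♗ ♕ ♔ ♗ · ♖│1
  ─────────────────
  a b c d e f g h

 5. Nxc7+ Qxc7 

  a b c d e f g h
  ─────────────────
8│♜ · ♝ · ♚ ♝ · ♜│8
7│♟ ♟ ♛ ♟ · ♟ ♟ ♟│7
6│· · · · · · · ♞│6
5│· · · · ♟ · · ·│5
4│· · · ♘ · · · ·│4
3│· · · · · · · ·│3
2│♙ ♙ ♙ ♙ ♙ ♙ ♙ ♙│2
1│♖ · ♗ ♕ ♔ ♗ · ♖│1
  ─────────────────
  a b c d e f g h



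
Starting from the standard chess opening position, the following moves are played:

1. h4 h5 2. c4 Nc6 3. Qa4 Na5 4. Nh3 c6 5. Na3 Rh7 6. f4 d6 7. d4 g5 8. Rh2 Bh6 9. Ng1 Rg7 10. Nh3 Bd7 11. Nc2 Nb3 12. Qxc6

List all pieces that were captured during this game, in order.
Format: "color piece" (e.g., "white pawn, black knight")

Tracking captures:
  Qxc6: captured black pawn

black pawn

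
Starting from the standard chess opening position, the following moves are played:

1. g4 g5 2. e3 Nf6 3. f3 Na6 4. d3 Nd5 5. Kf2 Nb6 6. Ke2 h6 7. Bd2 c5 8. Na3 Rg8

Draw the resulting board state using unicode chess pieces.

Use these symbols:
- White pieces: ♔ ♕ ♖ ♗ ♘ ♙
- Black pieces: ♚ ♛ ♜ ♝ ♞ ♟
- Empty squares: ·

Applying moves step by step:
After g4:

♜ ♞ ♝ ♛ ♚ ♝ ♞ ♜
♟ ♟ ♟ ♟ ♟ ♟ ♟ ♟
· · · · · · · ·
· · · · · · · ·
· · · · · · ♙ ·
· · · · · · · ·
♙ ♙ ♙ ♙ ♙ ♙ · ♙
♖ ♘ ♗ ♕ ♔ ♗ ♘ ♖


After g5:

♜ ♞ ♝ ♛ ♚ ♝ ♞ ♜
♟ ♟ ♟ ♟ ♟ ♟ · ♟
· · · · · · · ·
· · · · · · ♟ ·
· · · · · · ♙ ·
· · · · · · · ·
♙ ♙ ♙ ♙ ♙ ♙ · ♙
♖ ♘ ♗ ♕ ♔ ♗ ♘ ♖


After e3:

♜ ♞ ♝ ♛ ♚ ♝ ♞ ♜
♟ ♟ ♟ ♟ ♟ ♟ · ♟
· · · · · · · ·
· · · · · · ♟ ·
· · · · · · ♙ ·
· · · · ♙ · · ·
♙ ♙ ♙ ♙ · ♙ · ♙
♖ ♘ ♗ ♕ ♔ ♗ ♘ ♖


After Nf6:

♜ ♞ ♝ ♛ ♚ ♝ · ♜
♟ ♟ ♟ ♟ ♟ ♟ · ♟
· · · · · ♞ · ·
· · · · · · ♟ ·
· · · · · · ♙ ·
· · · · ♙ · · ·
♙ ♙ ♙ ♙ · ♙ · ♙
♖ ♘ ♗ ♕ ♔ ♗ ♘ ♖


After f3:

♜ ♞ ♝ ♛ ♚ ♝ · ♜
♟ ♟ ♟ ♟ ♟ ♟ · ♟
· · · · · ♞ · ·
· · · · · · ♟ ·
· · · · · · ♙ ·
· · · · ♙ ♙ · ·
♙ ♙ ♙ ♙ · · · ♙
♖ ♘ ♗ ♕ ♔ ♗ ♘ ♖


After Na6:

♜ · ♝ ♛ ♚ ♝ · ♜
♟ ♟ ♟ ♟ ♟ ♟ · ♟
♞ · · · · ♞ · ·
· · · · · · ♟ ·
· · · · · · ♙ ·
· · · · ♙ ♙ · ·
♙ ♙ ♙ ♙ · · · ♙
♖ ♘ ♗ ♕ ♔ ♗ ♘ ♖


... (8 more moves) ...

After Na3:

♜ · ♝ ♛ ♚ ♝ · ♜
♟ ♟ · ♟ ♟ ♟ · ·
♞ ♞ · · · · · ♟
· · ♟ · · · ♟ ·
· · · · · · ♙ ·
♘ · · ♙ ♙ ♙ · ·
♙ ♙ ♙ ♗ ♔ · · ♙
♖ · · ♕ · ♗ ♘ ♖


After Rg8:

♜ · ♝ ♛ ♚ ♝ ♜ ·
♟ ♟ · ♟ ♟ ♟ · ·
♞ ♞ · · · · · ♟
· · ♟ · · · ♟ ·
· · · · · · ♙ ·
♘ · · ♙ ♙ ♙ · ·
♙ ♙ ♙ ♗ ♔ · · ♙
♖ · · ♕ · ♗ ♘ ♖



  a b c d e f g h
  ─────────────────
8│♜ · ♝ ♛ ♚ ♝ ♜ ·│8
7│♟ ♟ · ♟ ♟ ♟ · ·│7
6│♞ ♞ · · · · · ♟│6
5│· · ♟ · · · ♟ ·│5
4│· · · · · · ♙ ·│4
3│♘ · · ♙ ♙ ♙ · ·│3
2│♙ ♙ ♙ ♗ ♔ · · ♙│2
1│♖ · · ♕ · ♗ ♘ ♖│1
  ─────────────────
  a b c d e f g h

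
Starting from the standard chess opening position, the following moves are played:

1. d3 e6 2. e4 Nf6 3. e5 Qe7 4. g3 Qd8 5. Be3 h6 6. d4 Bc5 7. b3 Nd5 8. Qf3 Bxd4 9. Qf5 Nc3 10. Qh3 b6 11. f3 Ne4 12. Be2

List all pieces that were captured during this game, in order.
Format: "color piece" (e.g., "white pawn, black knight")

Tracking captures:
  Bxd4: captured white pawn

white pawn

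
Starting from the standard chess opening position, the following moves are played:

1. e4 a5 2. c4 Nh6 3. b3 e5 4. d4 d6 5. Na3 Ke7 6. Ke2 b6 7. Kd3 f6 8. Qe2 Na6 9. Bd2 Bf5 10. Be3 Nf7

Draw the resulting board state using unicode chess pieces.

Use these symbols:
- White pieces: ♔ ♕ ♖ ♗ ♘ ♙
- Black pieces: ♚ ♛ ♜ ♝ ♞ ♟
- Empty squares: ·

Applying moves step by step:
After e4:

♜ ♞ ♝ ♛ ♚ ♝ ♞ ♜
♟ ♟ ♟ ♟ ♟ ♟ ♟ ♟
· · · · · · · ·
· · · · · · · ·
· · · · ♙ · · ·
· · · · · · · ·
♙ ♙ ♙ ♙ · ♙ ♙ ♙
♖ ♘ ♗ ♕ ♔ ♗ ♘ ♖


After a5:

♜ ♞ ♝ ♛ ♚ ♝ ♞ ♜
· ♟ ♟ ♟ ♟ ♟ ♟ ♟
· · · · · · · ·
♟ · · · · · · ·
· · · · ♙ · · ·
· · · · · · · ·
♙ ♙ ♙ ♙ · ♙ ♙ ♙
♖ ♘ ♗ ♕ ♔ ♗ ♘ ♖


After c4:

♜ ♞ ♝ ♛ ♚ ♝ ♞ ♜
· ♟ ♟ ♟ ♟ ♟ ♟ ♟
· · · · · · · ·
♟ · · · · · · ·
· · ♙ · ♙ · · ·
· · · · · · · ·
♙ ♙ · ♙ · ♙ ♙ ♙
♖ ♘ ♗ ♕ ♔ ♗ ♘ ♖


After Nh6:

♜ ♞ ♝ ♛ ♚ ♝ · ♜
· ♟ ♟ ♟ ♟ ♟ ♟ ♟
· · · · · · · ♞
♟ · · · · · · ·
· · ♙ · ♙ · · ·
· · · · · · · ·
♙ ♙ · ♙ · ♙ ♙ ♙
♖ ♘ ♗ ♕ ♔ ♗ ♘ ♖


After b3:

♜ ♞ ♝ ♛ ♚ ♝ · ♜
· ♟ ♟ ♟ ♟ ♟ ♟ ♟
· · · · · · · ♞
♟ · · · · · · ·
· · ♙ · ♙ · · ·
· ♙ · · · · · ·
♙ · · ♙ · ♙ ♙ ♙
♖ ♘ ♗ ♕ ♔ ♗ ♘ ♖


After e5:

♜ ♞ ♝ ♛ ♚ ♝ · ♜
· ♟ ♟ ♟ · ♟ ♟ ♟
· · · · · · · ♞
♟ · · · ♟ · · ·
· · ♙ · ♙ · · ·
· ♙ · · · · · ·
♙ · · ♙ · ♙ ♙ ♙
♖ ♘ ♗ ♕ ♔ ♗ ♘ ♖


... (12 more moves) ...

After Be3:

♜ · · ♛ · ♝ · ♜
· · ♟ · ♚ · ♟ ♟
♞ ♟ · ♟ · ♟ · ♞
♟ · · · ♟ ♝ · ·
· · ♙ ♙ ♙ · · ·
♘ ♙ · ♔ ♗ · · ·
♙ · · · ♕ ♙ ♙ ♙
♖ · · · · ♗ ♘ ♖


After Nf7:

♜ · · ♛ · ♝ · ♜
· · ♟ · ♚ ♞ ♟ ♟
♞ ♟ · ♟ · ♟ · ·
♟ · · · ♟ ♝ · ·
· · ♙ ♙ ♙ · · ·
♘ ♙ · ♔ ♗ · · ·
♙ · · · ♕ ♙ ♙ ♙
♖ · · · · ♗ ♘ ♖



  a b c d e f g h
  ─────────────────
8│♜ · · ♛ · ♝ · ♜│8
7│· · ♟ · ♚ ♞ ♟ ♟│7
6│♞ ♟ · ♟ · ♟ · ·│6
5│♟ · · · ♟ ♝ · ·│5
4│· · ♙ ♙ ♙ · · ·│4
3│♘ ♙ · ♔ ♗ · · ·│3
2│♙ · · · ♕ ♙ ♙ ♙│2
1│♖ · · · · ♗ ♘ ♖│1
  ─────────────────
  a b c d e f g h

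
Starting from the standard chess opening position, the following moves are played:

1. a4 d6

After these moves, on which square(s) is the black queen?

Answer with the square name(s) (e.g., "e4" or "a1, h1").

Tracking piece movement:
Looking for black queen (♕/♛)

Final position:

  a b c d e f g h
  ─────────────────
8│♜ ♞ ♝ ♛ ♚ ♝ ♞ ♜│8
7│♟ ♟ ♟ · ♟ ♟ ♟ ♟│7
6│· · · ♟ · · · ·│6
5│· · · · · · · ·│5
4│♙ · · · · · · ·│4
3│· · · · · · · ·│3
2│· ♙ ♙ ♙ ♙ ♙ ♙ ♙│2
1│♖ ♘ ♗ ♕ ♔ ♗ ♘ ♖│1
  ─────────────────
  a b c d e f g h


d8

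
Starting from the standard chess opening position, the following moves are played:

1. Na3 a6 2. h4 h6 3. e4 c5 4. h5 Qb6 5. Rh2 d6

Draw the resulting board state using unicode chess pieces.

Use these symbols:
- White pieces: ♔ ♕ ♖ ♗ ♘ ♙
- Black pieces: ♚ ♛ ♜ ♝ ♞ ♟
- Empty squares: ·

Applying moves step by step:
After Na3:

♜ ♞ ♝ ♛ ♚ ♝ ♞ ♜
♟ ♟ ♟ ♟ ♟ ♟ ♟ ♟
· · · · · · · ·
· · · · · · · ·
· · · · · · · ·
♘ · · · · · · ·
♙ ♙ ♙ ♙ ♙ ♙ ♙ ♙
♖ · ♗ ♕ ♔ ♗ ♘ ♖


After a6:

♜ ♞ ♝ ♛ ♚ ♝ ♞ ♜
· ♟ ♟ ♟ ♟ ♟ ♟ ♟
♟ · · · · · · ·
· · · · · · · ·
· · · · · · · ·
♘ · · · · · · ·
♙ ♙ ♙ ♙ ♙ ♙ ♙ ♙
♖ · ♗ ♕ ♔ ♗ ♘ ♖


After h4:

♜ ♞ ♝ ♛ ♚ ♝ ♞ ♜
· ♟ ♟ ♟ ♟ ♟ ♟ ♟
♟ · · · · · · ·
· · · · · · · ·
· · · · · · · ♙
♘ · · · · · · ·
♙ ♙ ♙ ♙ ♙ ♙ ♙ ·
♖ · ♗ ♕ ♔ ♗ ♘ ♖


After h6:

♜ ♞ ♝ ♛ ♚ ♝ ♞ ♜
· ♟ ♟ ♟ ♟ ♟ ♟ ·
♟ · · · · · · ♟
· · · · · · · ·
· · · · · · · ♙
♘ · · · · · · ·
♙ ♙ ♙ ♙ ♙ ♙ ♙ ·
♖ · ♗ ♕ ♔ ♗ ♘ ♖


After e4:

♜ ♞ ♝ ♛ ♚ ♝ ♞ ♜
· ♟ ♟ ♟ ♟ ♟ ♟ ·
♟ · · · · · · ♟
· · · · · · · ·
· · · · ♙ · · ♙
♘ · · · · · · ·
♙ ♙ ♙ ♙ · ♙ ♙ ·
♖ · ♗ ♕ ♔ ♗ ♘ ♖


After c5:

♜ ♞ ♝ ♛ ♚ ♝ ♞ ♜
· ♟ · ♟ ♟ ♟ ♟ ·
♟ · · · · · · ♟
· · ♟ · · · · ·
· · · · ♙ · · ♙
♘ · · · · · · ·
♙ ♙ ♙ ♙ · ♙ ♙ ·
♖ · ♗ ♕ ♔ ♗ ♘ ♖


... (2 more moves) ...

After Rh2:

♜ ♞ ♝ · ♚ ♝ ♞ ♜
· ♟ · ♟ ♟ ♟ ♟ ·
♟ ♛ · · · · · ♟
· · ♟ · · · · ♙
· · · · ♙ · · ·
♘ · · · · · · ·
♙ ♙ ♙ ♙ · ♙ ♙ ♖
♖ · ♗ ♕ ♔ ♗ ♘ ·


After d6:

♜ ♞ ♝ · ♚ ♝ ♞ ♜
· ♟ · · ♟ ♟ ♟ ·
♟ ♛ · ♟ · · · ♟
· · ♟ · · · · ♙
· · · · ♙ · · ·
♘ · · · · · · ·
♙ ♙ ♙ ♙ · ♙ ♙ ♖
♖ · ♗ ♕ ♔ ♗ ♘ ·



  a b c d e f g h
  ─────────────────
8│♜ ♞ ♝ · ♚ ♝ ♞ ♜│8
7│· ♟ · · ♟ ♟ ♟ ·│7
6│♟ ♛ · ♟ · · · ♟│6
5│· · ♟ · · · · ♙│5
4│· · · · ♙ · · ·│4
3│♘ · · · · · · ·│3
2│♙ ♙ ♙ ♙ · ♙ ♙ ♖│2
1│♖ · ♗ ♕ ♔ ♗ ♘ ·│1
  ─────────────────
  a b c d e f g h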